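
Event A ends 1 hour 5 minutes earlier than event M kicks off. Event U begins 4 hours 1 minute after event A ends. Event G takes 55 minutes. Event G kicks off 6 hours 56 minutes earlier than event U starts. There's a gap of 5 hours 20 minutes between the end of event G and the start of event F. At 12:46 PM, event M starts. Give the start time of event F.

Event A ends at 12:46 PM − 65 min = 11:41 AM.
Event U starts at 11:41 AM + 241 min = 3:42 PM.
Event G starts at 3:42 PM − 416 min = 8:46 AM.
Event G ends at 8:46 AM + 55 min = 9:41 AM.
Event F starts at 9:41 AM + 320 min = 3:01 PM.

3:01 PM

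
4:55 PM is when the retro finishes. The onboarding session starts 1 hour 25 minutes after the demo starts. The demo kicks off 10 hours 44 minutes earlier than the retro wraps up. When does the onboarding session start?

The demo starts at 4:55 PM − 644 min = 6:11 AM.
The onboarding session starts at 6:11 AM + 85 min = 7:36 AM.

7:36 AM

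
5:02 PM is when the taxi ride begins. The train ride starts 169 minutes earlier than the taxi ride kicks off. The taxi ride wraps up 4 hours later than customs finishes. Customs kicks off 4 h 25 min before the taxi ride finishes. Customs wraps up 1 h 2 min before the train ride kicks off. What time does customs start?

The train ride starts at 5:02 PM − 169 min = 2:13 PM.
Customs ends at 2:13 PM − 62 min = 1:11 PM.
The taxi ride ends at 1:11 PM + 240 min = 5:11 PM.
Customs starts at 5:11 PM − 265 min = 12:46 PM.

12:46 PM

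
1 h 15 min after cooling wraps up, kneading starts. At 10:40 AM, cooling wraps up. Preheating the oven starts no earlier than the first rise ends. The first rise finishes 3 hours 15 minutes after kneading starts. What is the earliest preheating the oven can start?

Kneading starts at 10:40 AM + 75 min = 11:55 AM.
The first rise ends at 11:55 AM + 195 min = 3:10 PM.
Preheating the oven is bounded by the first rise, so the earliest it can start is 3:10 PM.

3:10 PM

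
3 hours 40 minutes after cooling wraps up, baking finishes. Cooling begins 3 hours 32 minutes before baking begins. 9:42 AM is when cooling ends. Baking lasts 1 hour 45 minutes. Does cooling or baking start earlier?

Baking ends at 9:42 AM + 220 min = 1:22 PM.
Baking starts at 1:22 PM − 105 min = 11:37 AM.
Cooling starts at 11:37 AM − 212 min = 8:05 AM.
Cooling starts at 8:05 AM and baking starts at 11:37 AM, so cooling is first.

cooling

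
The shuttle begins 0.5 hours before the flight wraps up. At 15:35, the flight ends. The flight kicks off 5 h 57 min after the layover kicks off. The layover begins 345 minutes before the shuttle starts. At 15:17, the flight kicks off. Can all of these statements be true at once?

The shuttle starts at 15:35 − 30 min = 15:05.
The layover starts at 15:05 − 345 min = 09:20.
The flight starts at 09:20 + 357 min = 15:17.
That matches the stated 15:17, so the schedule is consistent.

Yes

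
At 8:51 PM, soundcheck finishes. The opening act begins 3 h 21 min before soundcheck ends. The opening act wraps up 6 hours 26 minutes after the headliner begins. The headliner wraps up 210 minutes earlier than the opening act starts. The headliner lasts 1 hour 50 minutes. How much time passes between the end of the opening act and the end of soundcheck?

The opening act starts at 8:51 PM − 201 min = 5:30 PM.
The headliner ends at 5:30 PM − 210 min = 2:00 PM.
The headliner starts at 2:00 PM − 110 min = 12:10 PM.
The opening act ends at 12:10 PM + 386 min = 6:36 PM.
From 6:36 PM to 8:51 PM is 2 hours 15 minutes.

2 hours 15 minutes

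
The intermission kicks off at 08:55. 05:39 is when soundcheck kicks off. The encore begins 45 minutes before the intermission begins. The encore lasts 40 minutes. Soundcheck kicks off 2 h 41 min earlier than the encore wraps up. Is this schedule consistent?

The encore starts at 08:55 − 45 min = 08:10.
The encore ends at 08:10 + 40 min = 08:50.
Soundcheck starts at 08:50 − 161 min = 06:09.
But soundcheck is also said to start at 05:39 — a 30-minute conflict.

No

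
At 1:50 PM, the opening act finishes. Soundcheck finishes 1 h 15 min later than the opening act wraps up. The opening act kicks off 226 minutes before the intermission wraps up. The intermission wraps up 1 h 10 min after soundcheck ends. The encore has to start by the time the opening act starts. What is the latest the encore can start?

12:29 PM

Soundcheck ends at 1:50 PM + 75 min = 3:05 PM.
The intermission ends at 3:05 PM + 70 min = 4:15 PM.
The opening act starts at 4:15 PM − 226 min = 12:29 PM.
The encore is bounded by the opening act, so the latest it can start is 12:29 PM.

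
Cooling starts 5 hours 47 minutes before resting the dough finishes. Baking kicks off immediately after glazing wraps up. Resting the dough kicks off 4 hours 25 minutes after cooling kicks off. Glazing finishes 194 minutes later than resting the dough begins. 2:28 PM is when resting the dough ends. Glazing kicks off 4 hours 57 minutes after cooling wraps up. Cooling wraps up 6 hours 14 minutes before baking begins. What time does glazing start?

Cooling starts at 2:28 PM − 347 min = 8:41 AM.
Resting the dough starts at 8:41 AM + 265 min = 1:06 PM.
Glazing ends at 1:06 PM + 194 min = 4:20 PM.
So baking starts at 4:20 PM.
Cooling ends at 4:20 PM − 374 min = 10:06 AM.
Glazing starts at 10:06 AM + 297 min = 3:03 PM.

3:03 PM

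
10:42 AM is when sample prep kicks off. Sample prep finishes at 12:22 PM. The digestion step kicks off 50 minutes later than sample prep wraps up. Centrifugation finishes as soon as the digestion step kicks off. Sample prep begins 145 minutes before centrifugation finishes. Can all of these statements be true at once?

No

The digestion step starts at 12:22 PM + 50 min = 1:12 PM.
So centrifugation ends at 1:12 PM.
Sample prep starts at 1:12 PM − 145 min = 10:47 AM.
But sample prep is also said to start at 10:42 AM — a 5-minute conflict.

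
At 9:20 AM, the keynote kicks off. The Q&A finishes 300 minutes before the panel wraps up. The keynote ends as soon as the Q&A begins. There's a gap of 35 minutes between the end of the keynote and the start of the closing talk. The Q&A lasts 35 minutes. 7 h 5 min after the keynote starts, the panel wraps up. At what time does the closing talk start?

The panel ends at 9:20 AM + 425 min = 4:25 PM.
The Q&A ends at 4:25 PM − 300 min = 11:25 AM.
The Q&A starts at 11:25 AM − 35 min = 10:50 AM.
So the keynote ends at 10:50 AM.
The closing talk starts at 10:50 AM + 35 min = 11:25 AM.

11:25 AM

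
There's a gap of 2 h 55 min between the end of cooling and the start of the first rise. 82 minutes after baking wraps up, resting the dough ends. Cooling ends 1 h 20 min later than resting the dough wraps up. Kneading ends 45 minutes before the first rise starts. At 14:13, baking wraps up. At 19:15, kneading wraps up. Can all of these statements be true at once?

Resting the dough ends at 14:13 + 82 min = 15:35.
Cooling ends at 15:35 + 80 min = 16:55.
The first rise starts at 16:55 + 175 min = 19:50.
Kneading ends at 19:50 − 45 min = 19:05.
But kneading is also said to end at 19:15 — a 10-minute conflict.

No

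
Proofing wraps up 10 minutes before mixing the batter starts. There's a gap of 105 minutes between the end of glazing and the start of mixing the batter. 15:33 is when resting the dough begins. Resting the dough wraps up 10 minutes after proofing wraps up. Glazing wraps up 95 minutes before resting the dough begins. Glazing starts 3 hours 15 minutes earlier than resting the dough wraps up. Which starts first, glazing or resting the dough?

Glazing ends at 15:33 − 95 min = 13:58.
Mixing the batter starts at 13:58 + 105 min = 15:43.
Proofing ends at 15:43 − 10 min = 15:33.
Resting the dough ends at 15:33 + 10 min = 15:43.
Glazing starts at 15:43 − 195 min = 12:28.
Glazing starts at 12:28 and resting the dough starts at 15:33, so glazing is first.

glazing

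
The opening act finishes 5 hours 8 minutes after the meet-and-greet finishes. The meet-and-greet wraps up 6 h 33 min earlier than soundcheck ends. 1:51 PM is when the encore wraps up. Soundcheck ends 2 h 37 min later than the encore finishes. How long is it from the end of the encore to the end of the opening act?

Soundcheck ends at 1:51 PM + 157 min = 4:28 PM.
The meet-and-greet ends at 4:28 PM − 393 min = 9:55 AM.
The opening act ends at 9:55 AM + 308 min = 3:03 PM.
From 1:51 PM to 3:03 PM is 72 minutes.

72 minutes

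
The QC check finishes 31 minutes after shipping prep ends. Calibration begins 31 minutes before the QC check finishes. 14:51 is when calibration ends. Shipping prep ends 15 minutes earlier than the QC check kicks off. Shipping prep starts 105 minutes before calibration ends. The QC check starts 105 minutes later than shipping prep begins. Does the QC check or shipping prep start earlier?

Shipping prep starts at 14:51 − 105 min = 13:06.
The QC check starts at 13:06 + 105 min = 14:51.
The QC check starts at 14:51 and shipping prep starts at 13:06, so shipping prep is first.

shipping prep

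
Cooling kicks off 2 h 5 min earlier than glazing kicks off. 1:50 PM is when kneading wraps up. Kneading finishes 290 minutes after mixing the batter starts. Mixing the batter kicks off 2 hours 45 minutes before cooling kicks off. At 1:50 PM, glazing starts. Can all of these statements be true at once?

Yes

Cooling starts at 1:50 PM − 125 min = 11:45 AM.
Mixing the batter starts at 11:45 AM − 165 min = 9:00 AM.
Kneading ends at 9:00 AM + 290 min = 1:50 PM.
That matches the stated 1:50 PM, so the schedule is consistent.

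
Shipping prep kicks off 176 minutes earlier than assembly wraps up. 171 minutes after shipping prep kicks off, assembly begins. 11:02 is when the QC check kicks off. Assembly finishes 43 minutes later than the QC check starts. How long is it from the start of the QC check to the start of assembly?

Assembly ends at 11:02 + 43 min = 11:45.
Shipping prep starts at 11:45 − 176 min = 08:49.
Assembly starts at 08:49 + 171 min = 11:40.
From 11:02 to 11:40 is 38 minutes.

38 minutes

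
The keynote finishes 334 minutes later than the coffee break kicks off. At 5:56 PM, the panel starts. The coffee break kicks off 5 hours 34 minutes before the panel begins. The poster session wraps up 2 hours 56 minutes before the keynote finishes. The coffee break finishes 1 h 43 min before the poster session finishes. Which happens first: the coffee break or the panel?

the coffee break

The coffee break starts at 5:56 PM − 334 min = 12:22 PM.
The coffee break starts at 12:22 PM and the panel starts at 5:56 PM, so the coffee break is first.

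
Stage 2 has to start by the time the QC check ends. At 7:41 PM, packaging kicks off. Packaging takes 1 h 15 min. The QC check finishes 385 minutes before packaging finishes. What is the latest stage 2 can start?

2:31 PM

Packaging ends at 7:41 PM + 75 min = 8:56 PM.
The QC check ends at 8:56 PM − 385 min = 2:31 PM.
Stage 2 is bounded by the QC check, so the latest it can start is 2:31 PM.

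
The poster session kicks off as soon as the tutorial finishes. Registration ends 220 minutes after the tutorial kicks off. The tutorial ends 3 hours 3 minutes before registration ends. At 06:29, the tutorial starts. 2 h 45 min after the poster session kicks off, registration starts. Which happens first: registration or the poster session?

the poster session

Registration ends at 06:29 + 220 min = 10:09.
The tutorial ends at 10:09 − 183 min = 07:06.
So the poster session starts at 07:06.
Registration starts at 07:06 + 165 min = 09:51.
Registration starts at 09:51 and the poster session starts at 07:06, so the poster session is first.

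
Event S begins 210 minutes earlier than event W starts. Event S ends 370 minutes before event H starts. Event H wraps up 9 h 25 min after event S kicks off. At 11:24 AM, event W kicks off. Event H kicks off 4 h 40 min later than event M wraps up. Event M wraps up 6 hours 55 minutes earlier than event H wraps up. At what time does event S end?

8:54 AM

Event S starts at 11:24 AM − 210 min = 7:54 AM.
Event H ends at 7:54 AM + 565 min = 5:19 PM.
Event M ends at 5:19 PM − 415 min = 10:24 AM.
Event H starts at 10:24 AM + 280 min = 3:04 PM.
Event S ends at 3:04 PM − 370 min = 8:54 AM.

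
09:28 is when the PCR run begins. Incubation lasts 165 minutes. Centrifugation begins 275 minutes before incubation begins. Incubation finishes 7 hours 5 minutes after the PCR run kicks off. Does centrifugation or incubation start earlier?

Incubation ends at 09:28 + 425 min = 16:33.
Incubation starts at 16:33 − 165 min = 13:48.
Centrifugation starts at 13:48 − 275 min = 09:13.
Centrifugation starts at 09:13 and incubation starts at 13:48, so centrifugation is first.

centrifugation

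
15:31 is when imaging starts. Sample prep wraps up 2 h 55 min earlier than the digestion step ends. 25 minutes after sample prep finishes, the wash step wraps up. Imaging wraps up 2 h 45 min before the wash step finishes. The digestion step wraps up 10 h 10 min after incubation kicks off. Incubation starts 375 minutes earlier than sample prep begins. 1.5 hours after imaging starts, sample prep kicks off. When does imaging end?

Sample prep starts at 15:31 + 90 min = 17:01.
Incubation starts at 17:01 − 375 min = 10:46.
The digestion step ends at 10:46 + 610 min = 20:56.
Sample prep ends at 20:56 − 175 min = 18:01.
The wash step ends at 18:01 + 25 min = 18:26.
Imaging ends at 18:26 − 165 min = 15:41.

15:41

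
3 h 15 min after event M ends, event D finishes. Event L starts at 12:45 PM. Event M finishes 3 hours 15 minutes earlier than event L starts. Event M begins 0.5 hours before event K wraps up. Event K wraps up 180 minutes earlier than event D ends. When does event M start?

9:15 AM

Event M ends at 12:45 PM − 195 min = 9:30 AM.
Event D ends at 9:30 AM + 195 min = 12:45 PM.
Event K ends at 12:45 PM − 180 min = 9:45 AM.
Event M starts at 9:45 AM − 30 min = 9:15 AM.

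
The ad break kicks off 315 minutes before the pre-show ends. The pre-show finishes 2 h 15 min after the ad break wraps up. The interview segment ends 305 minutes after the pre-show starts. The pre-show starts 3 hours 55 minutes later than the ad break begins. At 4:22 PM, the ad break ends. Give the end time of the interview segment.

The pre-show ends at 4:22 PM + 135 min = 6:37 PM.
The ad break starts at 6:37 PM − 315 min = 1:22 PM.
The pre-show starts at 1:22 PM + 235 min = 5:17 PM.
The interview segment ends at 5:17 PM + 305 min = 10:22 PM.

10:22 PM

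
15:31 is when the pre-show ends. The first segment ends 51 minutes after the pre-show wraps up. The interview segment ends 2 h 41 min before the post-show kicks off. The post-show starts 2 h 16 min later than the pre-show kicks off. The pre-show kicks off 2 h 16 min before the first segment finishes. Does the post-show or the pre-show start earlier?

The first segment ends at 15:31 + 51 min = 16:22.
The pre-show starts at 16:22 − 136 min = 14:06.
The post-show starts at 14:06 + 136 min = 16:22.
The post-show starts at 16:22 and the pre-show starts at 14:06, so the pre-show is first.

the pre-show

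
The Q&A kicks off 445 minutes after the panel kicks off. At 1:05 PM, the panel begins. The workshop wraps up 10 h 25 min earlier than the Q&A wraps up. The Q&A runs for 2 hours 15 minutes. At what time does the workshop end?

12:20 PM

The Q&A starts at 1:05 PM + 445 min = 8:30 PM.
The Q&A ends at 8:30 PM + 135 min = 10:45 PM.
The workshop ends at 10:45 PM − 625 min = 12:20 PM.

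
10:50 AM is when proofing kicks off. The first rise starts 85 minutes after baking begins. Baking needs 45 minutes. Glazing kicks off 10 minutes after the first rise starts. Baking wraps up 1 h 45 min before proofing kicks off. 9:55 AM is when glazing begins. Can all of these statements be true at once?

Yes

Baking ends at 10:50 AM − 105 min = 9:05 AM.
Baking starts at 9:05 AM − 45 min = 8:20 AM.
The first rise starts at 8:20 AM + 85 min = 9:45 AM.
Glazing starts at 9:45 AM + 10 min = 9:55 AM.
That matches the stated 9:55 AM, so the schedule is consistent.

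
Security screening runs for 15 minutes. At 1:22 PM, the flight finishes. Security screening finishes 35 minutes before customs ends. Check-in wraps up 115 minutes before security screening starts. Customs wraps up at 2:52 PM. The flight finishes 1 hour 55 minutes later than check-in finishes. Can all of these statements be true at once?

Security screening ends at 2:52 PM − 35 min = 2:17 PM.
Security screening starts at 2:17 PM − 15 min = 2:02 PM.
Check-in ends at 2:02 PM − 115 min = 12:07 PM.
The flight ends at 12:07 PM + 115 min = 2:02 PM.
But the flight is also said to end at 1:22 PM — a 40-minute conflict.

No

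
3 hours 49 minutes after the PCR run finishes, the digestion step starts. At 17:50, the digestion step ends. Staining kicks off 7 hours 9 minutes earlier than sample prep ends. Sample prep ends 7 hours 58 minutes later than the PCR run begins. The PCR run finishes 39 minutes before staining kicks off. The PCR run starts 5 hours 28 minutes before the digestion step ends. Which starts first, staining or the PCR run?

The PCR run starts at 17:50 − 328 min = 12:22.
Sample prep ends at 12:22 + 478 min = 20:20.
Staining starts at 20:20 − 429 min = 13:11.
Staining starts at 13:11 and the PCR run starts at 12:22, so the PCR run is first.

the PCR run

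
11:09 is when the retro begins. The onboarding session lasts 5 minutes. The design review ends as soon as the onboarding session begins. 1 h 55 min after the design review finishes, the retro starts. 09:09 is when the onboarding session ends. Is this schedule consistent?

No

The onboarding session starts at 09:09 − 5 min = 09:04.
So the design review ends at 09:04.
The retro starts at 09:04 + 115 min = 10:59.
But the retro is also said to start at 11:09 — a 10-minute conflict.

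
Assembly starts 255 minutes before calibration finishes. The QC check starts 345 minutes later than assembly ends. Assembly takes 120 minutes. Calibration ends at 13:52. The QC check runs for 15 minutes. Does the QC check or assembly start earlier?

Assembly starts at 13:52 − 255 min = 09:37.
Assembly ends at 09:37 + 120 min = 11:37.
The QC check starts at 11:37 + 345 min = 17:22.
The QC check starts at 17:22 and assembly starts at 09:37, so assembly is first.

assembly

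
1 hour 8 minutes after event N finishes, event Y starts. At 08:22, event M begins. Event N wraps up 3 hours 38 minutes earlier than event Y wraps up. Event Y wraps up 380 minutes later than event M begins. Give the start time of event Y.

Event Y ends at 08:22 + 380 min = 14:42.
Event N ends at 14:42 − 218 min = 11:04.
Event Y starts at 11:04 + 68 min = 12:12.

12:12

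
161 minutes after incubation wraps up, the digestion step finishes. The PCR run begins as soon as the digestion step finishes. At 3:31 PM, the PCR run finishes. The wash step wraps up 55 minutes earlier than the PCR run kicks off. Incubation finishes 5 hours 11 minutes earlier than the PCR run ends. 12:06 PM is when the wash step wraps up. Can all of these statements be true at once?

Incubation ends at 3:31 PM − 311 min = 10:20 AM.
The digestion step ends at 10:20 AM + 161 min = 1:01 PM.
So the PCR run starts at 1:01 PM.
The wash step ends at 1:01 PM − 55 min = 12:06 PM.
That matches the stated 12:06 PM, so the schedule is consistent.

Yes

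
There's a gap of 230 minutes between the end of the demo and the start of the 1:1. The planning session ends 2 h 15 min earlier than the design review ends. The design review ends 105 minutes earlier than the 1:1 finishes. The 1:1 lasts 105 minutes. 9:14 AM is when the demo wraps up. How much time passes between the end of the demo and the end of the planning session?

95 minutes

The 1:1 starts at 9:14 AM + 230 min = 1:04 PM.
The 1:1 ends at 1:04 PM + 105 min = 2:49 PM.
The design review ends at 2:49 PM − 105 min = 1:04 PM.
The planning session ends at 1:04 PM − 135 min = 10:49 AM.
From 9:14 AM to 10:49 AM is 95 minutes.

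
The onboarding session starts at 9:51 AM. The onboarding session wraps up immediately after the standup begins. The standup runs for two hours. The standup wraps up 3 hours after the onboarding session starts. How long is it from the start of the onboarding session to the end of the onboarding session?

The standup ends at 9:51 AM + 180 min = 12:51 PM.
The standup starts at 12:51 PM − 120 min = 10:51 AM.
So the onboarding session ends at 10:51 AM.
From 9:51 AM to 10:51 AM is 1 hour.

1 hour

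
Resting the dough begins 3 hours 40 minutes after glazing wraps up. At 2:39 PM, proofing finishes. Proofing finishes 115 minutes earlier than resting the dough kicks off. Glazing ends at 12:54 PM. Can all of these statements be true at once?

Resting the dough starts at 12:54 PM + 220 min = 4:34 PM.
Proofing ends at 4:34 PM − 115 min = 2:39 PM.
That matches the stated 2:39 PM, so the schedule is consistent.

Yes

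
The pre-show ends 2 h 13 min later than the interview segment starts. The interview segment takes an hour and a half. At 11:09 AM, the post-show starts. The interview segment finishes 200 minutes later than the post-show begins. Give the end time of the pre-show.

The interview segment ends at 11:09 AM + 200 min = 2:29 PM.
The interview segment starts at 2:29 PM − 90 min = 12:59 PM.
The pre-show ends at 12:59 PM + 133 min = 3:12 PM.

3:12 PM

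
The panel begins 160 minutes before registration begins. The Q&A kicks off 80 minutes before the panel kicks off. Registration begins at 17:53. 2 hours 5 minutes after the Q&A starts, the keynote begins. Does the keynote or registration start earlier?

The panel starts at 17:53 − 160 min = 15:13.
The Q&A starts at 15:13 − 80 min = 13:53.
The keynote starts at 13:53 + 125 min = 15:58.
The keynote starts at 15:58 and registration starts at 17:53, so the keynote is first.

the keynote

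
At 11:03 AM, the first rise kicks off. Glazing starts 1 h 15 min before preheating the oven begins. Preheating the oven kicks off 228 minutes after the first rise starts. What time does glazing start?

1:36 PM

Preheating the oven starts at 11:03 AM + 228 min = 2:51 PM.
Glazing starts at 2:51 PM − 75 min = 1:36 PM.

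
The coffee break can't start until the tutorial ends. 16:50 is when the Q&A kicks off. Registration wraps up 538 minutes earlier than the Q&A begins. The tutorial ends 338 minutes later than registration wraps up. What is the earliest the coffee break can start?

Registration ends at 16:50 − 538 min = 07:52.
The tutorial ends at 07:52 + 338 min = 13:30.
The coffee break is bounded by the tutorial, so the earliest it can start is 13:30.

13:30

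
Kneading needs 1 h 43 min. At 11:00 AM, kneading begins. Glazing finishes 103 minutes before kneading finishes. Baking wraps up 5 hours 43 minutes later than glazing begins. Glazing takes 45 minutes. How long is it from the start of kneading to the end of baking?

Kneading ends at 11:00 AM + 103 min = 12:43 PM.
Glazing ends at 12:43 PM − 103 min = 11:00 AM.
Glazing starts at 11:00 AM − 45 min = 10:15 AM.
Baking ends at 10:15 AM + 343 min = 3:58 PM.
From 11:00 AM to 3:58 PM is 4 hours 58 minutes.

4 hours 58 minutes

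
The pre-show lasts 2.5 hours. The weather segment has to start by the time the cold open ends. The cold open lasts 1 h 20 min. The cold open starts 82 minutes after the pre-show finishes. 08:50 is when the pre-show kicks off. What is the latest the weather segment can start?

14:02

The pre-show ends at 08:50 + 150 min = 11:20.
The cold open starts at 11:20 + 82 min = 12:42.
The cold open ends at 12:42 + 80 min = 14:02.
The weather segment is bounded by the cold open, so the latest it can start is 14:02.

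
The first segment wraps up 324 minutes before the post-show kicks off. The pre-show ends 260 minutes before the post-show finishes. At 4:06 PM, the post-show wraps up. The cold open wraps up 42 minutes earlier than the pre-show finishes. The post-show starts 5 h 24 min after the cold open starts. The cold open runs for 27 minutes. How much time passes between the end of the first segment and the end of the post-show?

The pre-show ends at 4:06 PM − 260 min = 11:46 AM.
The cold open ends at 11:46 AM − 42 min = 11:04 AM.
The cold open starts at 11:04 AM − 27 min = 10:37 AM.
The post-show starts at 10:37 AM + 324 min = 4:01 PM.
The first segment ends at 4:01 PM − 324 min = 10:37 AM.
From 10:37 AM to 4:06 PM is 5 hours 29 minutes.

5 hours 29 minutes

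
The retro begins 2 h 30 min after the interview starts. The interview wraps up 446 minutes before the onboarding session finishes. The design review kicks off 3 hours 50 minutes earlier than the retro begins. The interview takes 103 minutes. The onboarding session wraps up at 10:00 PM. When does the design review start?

11:31 AM

The interview ends at 10:00 PM − 446 min = 2:34 PM.
The interview starts at 2:34 PM − 103 min = 12:51 PM.
The retro starts at 12:51 PM + 150 min = 3:21 PM.
The design review starts at 3:21 PM − 230 min = 11:31 AM.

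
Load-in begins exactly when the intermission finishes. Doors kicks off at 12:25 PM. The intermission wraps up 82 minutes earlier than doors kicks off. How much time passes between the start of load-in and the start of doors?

1 hour 22 minutes

The intermission ends at 12:25 PM − 82 min = 11:03 AM.
So load-in starts at 11:03 AM.
From 11:03 AM to 12:25 PM is 1 hour 22 minutes.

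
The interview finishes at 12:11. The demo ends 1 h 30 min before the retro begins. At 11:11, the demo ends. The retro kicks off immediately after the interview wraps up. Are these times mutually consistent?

No

The retro starts at 12:11.
The demo ends at 12:11 − 90 min = 10:41.
But the demo is also said to end at 11:11 — a 30-minute conflict.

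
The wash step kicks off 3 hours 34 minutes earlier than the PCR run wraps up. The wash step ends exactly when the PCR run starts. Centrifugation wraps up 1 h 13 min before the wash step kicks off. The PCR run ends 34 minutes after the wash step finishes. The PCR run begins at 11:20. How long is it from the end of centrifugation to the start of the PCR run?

4 h 13 min

The wash step ends at 11:20.
The PCR run ends at 11:20 + 34 min = 11:54.
The wash step starts at 11:54 − 214 min = 08:20.
Centrifugation ends at 08:20 − 73 min = 07:07.
From 07:07 to 11:20 is 4 h 13 min.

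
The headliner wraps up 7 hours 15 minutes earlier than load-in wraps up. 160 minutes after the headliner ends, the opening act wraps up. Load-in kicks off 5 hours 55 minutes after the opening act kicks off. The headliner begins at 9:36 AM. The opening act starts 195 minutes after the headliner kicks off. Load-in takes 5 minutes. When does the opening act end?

The opening act starts at 9:36 AM + 195 min = 12:51 PM.
Load-in starts at 12:51 PM + 355 min = 6:46 PM.
Load-in ends at 6:46 PM + 5 min = 6:51 PM.
The headliner ends at 6:51 PM − 435 min = 11:36 AM.
The opening act ends at 11:36 AM + 160 min = 2:16 PM.

2:16 PM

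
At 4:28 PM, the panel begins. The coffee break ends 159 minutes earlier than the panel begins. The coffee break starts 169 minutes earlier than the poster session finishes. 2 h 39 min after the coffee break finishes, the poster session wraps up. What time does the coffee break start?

1:39 PM

The coffee break ends at 4:28 PM − 159 min = 1:49 PM.
The poster session ends at 1:49 PM + 159 min = 4:28 PM.
The coffee break starts at 4:28 PM − 169 min = 1:39 PM.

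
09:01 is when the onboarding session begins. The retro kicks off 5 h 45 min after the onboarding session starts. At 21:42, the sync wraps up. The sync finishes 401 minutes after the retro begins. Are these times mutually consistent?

The retro starts at 09:01 + 345 min = 14:46.
The sync ends at 14:46 + 401 min = 21:27.
But the sync is also said to end at 21:42 — a 15-minute conflict.

No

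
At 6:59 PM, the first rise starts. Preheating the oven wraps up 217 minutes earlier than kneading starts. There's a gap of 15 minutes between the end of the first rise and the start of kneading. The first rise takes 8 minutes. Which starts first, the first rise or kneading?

the first rise

The first rise ends at 6:59 PM + 8 min = 7:07 PM.
Kneading starts at 7:07 PM + 15 min = 7:22 PM.
The first rise starts at 6:59 PM and kneading starts at 7:22 PM, so the first rise is first.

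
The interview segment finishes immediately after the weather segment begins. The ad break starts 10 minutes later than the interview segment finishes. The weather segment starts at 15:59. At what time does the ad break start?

16:09

The interview segment ends at 15:59.
The ad break starts at 15:59 + 10 min = 16:09.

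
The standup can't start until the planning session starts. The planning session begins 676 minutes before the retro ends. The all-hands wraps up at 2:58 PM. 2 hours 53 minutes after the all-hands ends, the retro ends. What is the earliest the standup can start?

6:35 AM

The retro ends at 2:58 PM + 173 min = 5:51 PM.
The planning session starts at 5:51 PM − 676 min = 6:35 AM.
The standup is bounded by the planning session, so the earliest it can start is 6:35 AM.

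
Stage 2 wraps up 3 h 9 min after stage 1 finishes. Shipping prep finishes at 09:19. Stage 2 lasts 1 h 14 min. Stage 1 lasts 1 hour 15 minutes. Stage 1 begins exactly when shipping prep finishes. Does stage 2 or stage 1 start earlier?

stage 1

Stage 1 starts at 09:19.
Stage 1 ends at 09:19 + 75 min = 10:34.
Stage 2 ends at 10:34 + 189 min = 13:43.
Stage 2 starts at 13:43 − 74 min = 12:29.
Stage 2 starts at 12:29 and stage 1 starts at 09:19, so stage 1 is first.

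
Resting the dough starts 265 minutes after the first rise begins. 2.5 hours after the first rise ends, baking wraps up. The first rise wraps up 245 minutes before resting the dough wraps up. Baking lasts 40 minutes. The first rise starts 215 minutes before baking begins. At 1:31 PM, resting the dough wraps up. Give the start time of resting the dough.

The first rise ends at 1:31 PM − 245 min = 9:26 AM.
Baking ends at 9:26 AM + 150 min = 11:56 AM.
Baking starts at 11:56 AM − 40 min = 11:16 AM.
The first rise starts at 11:16 AM − 215 min = 7:41 AM.
Resting the dough starts at 7:41 AM + 265 min = 12:06 PM.

12:06 PM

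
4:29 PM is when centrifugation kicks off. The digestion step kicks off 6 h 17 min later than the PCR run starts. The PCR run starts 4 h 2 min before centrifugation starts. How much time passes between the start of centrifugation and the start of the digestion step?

The PCR run starts at 4:29 PM − 242 min = 12:27 PM.
The digestion step starts at 12:27 PM + 377 min = 6:44 PM.
From 4:29 PM to 6:44 PM is 2 h 15 min.

2 h 15 min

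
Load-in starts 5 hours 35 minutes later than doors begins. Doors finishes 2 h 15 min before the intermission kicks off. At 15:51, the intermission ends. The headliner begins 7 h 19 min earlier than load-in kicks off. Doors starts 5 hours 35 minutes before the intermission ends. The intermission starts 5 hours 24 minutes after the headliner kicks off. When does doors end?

11:41

Doors starts at 15:51 − 335 min = 10:16.
Load-in starts at 10:16 + 335 min = 15:51.
The headliner starts at 15:51 − 439 min = 08:32.
The intermission starts at 08:32 + 324 min = 13:56.
Doors ends at 13:56 − 135 min = 11:41.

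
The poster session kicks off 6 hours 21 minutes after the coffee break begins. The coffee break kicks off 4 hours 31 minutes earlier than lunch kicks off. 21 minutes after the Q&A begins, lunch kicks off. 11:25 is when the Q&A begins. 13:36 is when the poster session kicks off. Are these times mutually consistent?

Lunch starts at 11:25 + 21 min = 11:46.
The coffee break starts at 11:46 − 271 min = 07:15.
The poster session starts at 07:15 + 381 min = 13:36.
That matches the stated 13:36, so the schedule is consistent.

Yes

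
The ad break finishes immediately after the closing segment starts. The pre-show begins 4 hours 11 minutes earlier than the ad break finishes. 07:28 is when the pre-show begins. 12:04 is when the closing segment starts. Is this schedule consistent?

No

The ad break ends at 12:04.
The pre-show starts at 12:04 − 251 min = 07:53.
But the pre-show is also said to start at 07:28 — a 25-minute conflict.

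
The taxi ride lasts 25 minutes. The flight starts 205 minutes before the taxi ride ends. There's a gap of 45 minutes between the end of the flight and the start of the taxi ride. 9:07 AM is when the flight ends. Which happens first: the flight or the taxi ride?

the flight

The taxi ride starts at 9:07 AM + 45 min = 9:52 AM.
The taxi ride ends at 9:52 AM + 25 min = 10:17 AM.
The flight starts at 10:17 AM − 205 min = 6:52 AM.
The flight starts at 6:52 AM and the taxi ride starts at 9:52 AM, so the flight is first.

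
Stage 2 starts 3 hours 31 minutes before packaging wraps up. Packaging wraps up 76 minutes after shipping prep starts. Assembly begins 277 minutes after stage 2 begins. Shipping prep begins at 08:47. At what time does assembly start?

Packaging ends at 08:47 + 76 min = 10:03.
Stage 2 starts at 10:03 − 211 min = 06:32.
Assembly starts at 06:32 + 277 min = 11:09.

11:09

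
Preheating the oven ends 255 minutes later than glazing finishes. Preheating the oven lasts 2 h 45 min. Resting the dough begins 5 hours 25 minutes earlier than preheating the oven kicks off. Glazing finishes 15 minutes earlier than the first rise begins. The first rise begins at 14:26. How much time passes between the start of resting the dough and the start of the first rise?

Glazing ends at 14:26 − 15 min = 14:11.
Preheating the oven ends at 14:11 + 255 min = 18:26.
Preheating the oven starts at 18:26 − 165 min = 15:41.
Resting the dough starts at 15:41 − 325 min = 10:16.
From 10:16 to 14:26 is 250 minutes.

250 minutes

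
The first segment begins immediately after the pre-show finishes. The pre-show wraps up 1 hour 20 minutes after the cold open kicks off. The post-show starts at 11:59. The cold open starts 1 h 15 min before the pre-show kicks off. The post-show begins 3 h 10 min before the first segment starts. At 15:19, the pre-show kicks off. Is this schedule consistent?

No

The cold open starts at 15:19 − 75 min = 14:04.
The pre-show ends at 14:04 + 80 min = 15:24.
So the first segment starts at 15:24.
The post-show starts at 15:24 − 190 min = 12:14.
But the post-show is also said to start at 11:59 — a 15-minute conflict.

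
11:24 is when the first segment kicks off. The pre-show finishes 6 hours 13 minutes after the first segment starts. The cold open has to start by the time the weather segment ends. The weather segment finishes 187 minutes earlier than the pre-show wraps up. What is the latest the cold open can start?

14:30

The pre-show ends at 11:24 + 373 min = 17:37.
The weather segment ends at 17:37 − 187 min = 14:30.
The cold open is bounded by the weather segment, so the latest it can start is 14:30.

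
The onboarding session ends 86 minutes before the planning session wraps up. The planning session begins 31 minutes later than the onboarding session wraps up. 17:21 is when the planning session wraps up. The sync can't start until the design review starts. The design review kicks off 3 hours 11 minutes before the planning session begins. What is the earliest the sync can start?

The onboarding session ends at 17:21 − 86 min = 15:55.
The planning session starts at 15:55 + 31 min = 16:26.
The design review starts at 16:26 − 191 min = 13:15.
The sync is bounded by the design review, so the earliest it can start is 13:15.

13:15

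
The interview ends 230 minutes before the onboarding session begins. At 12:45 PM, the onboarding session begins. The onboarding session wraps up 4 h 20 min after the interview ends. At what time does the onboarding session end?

1:15 PM

The interview ends at 12:45 PM − 230 min = 8:55 AM.
The onboarding session ends at 8:55 AM + 260 min = 1:15 PM.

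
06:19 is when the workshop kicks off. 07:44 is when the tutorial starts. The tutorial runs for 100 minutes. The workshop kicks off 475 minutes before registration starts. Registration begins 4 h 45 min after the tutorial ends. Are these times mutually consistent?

No

The tutorial ends at 07:44 + 100 min = 09:24.
Registration starts at 09:24 + 285 min = 14:09.
The workshop starts at 14:09 − 475 min = 06:14.
But the workshop is also said to start at 06:19 — a 5-minute conflict.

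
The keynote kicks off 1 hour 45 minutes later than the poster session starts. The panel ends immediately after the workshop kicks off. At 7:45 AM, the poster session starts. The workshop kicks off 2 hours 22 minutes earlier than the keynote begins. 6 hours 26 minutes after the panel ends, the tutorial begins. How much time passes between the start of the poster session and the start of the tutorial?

The keynote starts at 7:45 AM + 105 min = 9:30 AM.
The workshop starts at 9:30 AM − 142 min = 7:08 AM.
So the panel ends at 7:08 AM.
The tutorial starts at 7:08 AM + 386 min = 1:34 PM.
From 7:45 AM to 1:34 PM is 5 hours 49 minutes.

5 hours 49 minutes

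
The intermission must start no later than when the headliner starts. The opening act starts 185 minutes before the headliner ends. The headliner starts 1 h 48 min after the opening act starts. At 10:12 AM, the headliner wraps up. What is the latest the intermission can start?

8:55 AM

The opening act starts at 10:12 AM − 185 min = 7:07 AM.
The headliner starts at 7:07 AM + 108 min = 8:55 AM.
The intermission is bounded by the headliner, so the latest it can start is 8:55 AM.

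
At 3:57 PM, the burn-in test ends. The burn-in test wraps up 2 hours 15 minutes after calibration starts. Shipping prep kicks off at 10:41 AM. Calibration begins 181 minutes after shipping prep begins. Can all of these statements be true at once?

Calibration starts at 10:41 AM + 181 min = 1:42 PM.
The burn-in test ends at 1:42 PM + 135 min = 3:57 PM.
That matches the stated 3:57 PM, so the schedule is consistent.

Yes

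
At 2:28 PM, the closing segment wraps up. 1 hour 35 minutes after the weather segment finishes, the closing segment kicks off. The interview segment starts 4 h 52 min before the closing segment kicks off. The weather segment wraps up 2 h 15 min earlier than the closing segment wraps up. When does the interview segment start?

The weather segment ends at 2:28 PM − 135 min = 12:13 PM.
The closing segment starts at 12:13 PM + 95 min = 1:48 PM.
The interview segment starts at 1:48 PM − 292 min = 8:56 AM.

8:56 AM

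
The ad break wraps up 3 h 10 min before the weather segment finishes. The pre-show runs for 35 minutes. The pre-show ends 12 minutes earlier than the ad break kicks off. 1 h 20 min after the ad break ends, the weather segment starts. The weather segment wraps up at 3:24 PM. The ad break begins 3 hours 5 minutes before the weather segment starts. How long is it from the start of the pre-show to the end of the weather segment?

5 hours 42 minutes

The ad break ends at 3:24 PM − 190 min = 12:14 PM.
The weather segment starts at 12:14 PM + 80 min = 1:34 PM.
The ad break starts at 1:34 PM − 185 min = 10:29 AM.
The pre-show ends at 10:29 AM − 12 min = 10:17 AM.
The pre-show starts at 10:17 AM − 35 min = 9:42 AM.
From 9:42 AM to 3:24 PM is 5 hours 42 minutes.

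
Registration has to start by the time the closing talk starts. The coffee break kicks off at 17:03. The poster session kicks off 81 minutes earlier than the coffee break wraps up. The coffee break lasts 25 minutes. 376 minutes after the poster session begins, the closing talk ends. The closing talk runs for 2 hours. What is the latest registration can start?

The coffee break ends at 17:03 + 25 min = 17:28.
The poster session starts at 17:28 − 81 min = 16:07.
The closing talk ends at 16:07 + 376 min = 22:23.
The closing talk starts at 22:23 − 120 min = 20:23.
Registration is bounded by the closing talk, so the latest it can start is 20:23.

20:23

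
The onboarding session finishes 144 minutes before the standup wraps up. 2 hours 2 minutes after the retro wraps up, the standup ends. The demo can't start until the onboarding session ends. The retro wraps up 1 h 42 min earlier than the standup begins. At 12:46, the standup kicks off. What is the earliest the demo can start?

The retro ends at 12:46 − 102 min = 11:04.
The standup ends at 11:04 + 122 min = 13:06.
The onboarding session ends at 13:06 − 144 min = 10:42.
The demo is bounded by the onboarding session, so the earliest it can start is 10:42.

10:42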